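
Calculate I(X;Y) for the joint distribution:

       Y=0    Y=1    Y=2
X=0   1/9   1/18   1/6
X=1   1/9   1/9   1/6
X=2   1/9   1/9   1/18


H(X) = 1.5715, H(Y) = 1.5715, H(X,Y) = 3.0860
I(X;Y) = H(X) + H(Y) - H(X,Y) = 0.0570 bits


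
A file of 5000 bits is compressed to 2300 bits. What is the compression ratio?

Compression ratio = Original / Compressed
= 5000 / 2300 = 2.17:1


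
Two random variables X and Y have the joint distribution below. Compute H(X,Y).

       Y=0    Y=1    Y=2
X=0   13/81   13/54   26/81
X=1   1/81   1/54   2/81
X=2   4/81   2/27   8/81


H(X,Y) = -Σ p(x,y) log₂ p(x,y)
  p(0,0)=13/81: -0.1605 × log₂(0.1605) = 0.4236
  p(0,1)=13/54: -0.2407 × log₂(0.2407) = 0.4946
  p(0,2)=26/81: -0.3210 × log₂(0.3210) = 0.5262
  p(1,0)=1/81: -0.0123 × log₂(0.0123) = 0.0783
  p(1,1)=1/54: -0.0185 × log₂(0.0185) = 0.1066
  p(1,2)=2/81: -0.0247 × log₂(0.0247) = 0.1318
  p(2,0)=4/81: -0.0494 × log₂(0.0494) = 0.2143
  p(2,1)=2/27: -0.0741 × log₂(0.0741) = 0.2781
  p(2,2)=8/81: -0.0988 × log₂(0.0988) = 0.3299
H(X,Y) = 2.5834 bits


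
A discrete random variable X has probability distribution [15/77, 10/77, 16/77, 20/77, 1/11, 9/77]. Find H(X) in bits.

H(X) = -Σ p(x) log₂ p(x)
  -15/77 × log₂(15/77) = 0.4597
  -10/77 × log₂(10/77) = 0.3824
  -16/77 × log₂(16/77) = 0.4710
  -20/77 × log₂(20/77) = 0.5052
  -1/11 × log₂(1/11) = 0.3145
  -9/77 × log₂(9/77) = 0.3620
H(X) = 2.4948 bits


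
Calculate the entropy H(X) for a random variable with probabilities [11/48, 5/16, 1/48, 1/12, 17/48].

H(X) = -Σ p(x) log₂ p(x)
  -11/48 × log₂(11/48) = 0.4871
  -5/16 × log₂(5/16) = 0.5244
  -1/48 × log₂(1/48) = 0.1164
  -1/12 × log₂(1/12) = 0.2987
  -17/48 × log₂(17/48) = 0.5304
H(X) = 1.9570 bits


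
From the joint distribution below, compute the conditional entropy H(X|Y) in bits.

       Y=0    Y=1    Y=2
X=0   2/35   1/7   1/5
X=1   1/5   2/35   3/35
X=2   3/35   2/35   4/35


H(X|Y) = Σ_y p(y) H(X|Y=y)
  p(Y=0) = 12/35, H(X|Y=0) = 1.3844
  p(Y=1) = 9/35, H(X|Y=1) = 1.4355
  p(Y=2) = 2/5, H(X|Y=2) = 1.4926
H(X|Y) = 0.3429×1.3844 + 0.2571×1.4355 + 0.4000×1.4926 = 1.4408 bits


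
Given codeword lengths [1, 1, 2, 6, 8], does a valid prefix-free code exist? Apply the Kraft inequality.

Kraft inequality: Σ 2^(-l_i) ≤ 1 for prefix-free code
Calculating: 2^(-1) + 2^(-1) + 2^(-2) + 2^(-6) + 2^(-8)
= 0.5 + 0.5 + 0.25 + 0.015625 + 0.00390625
= 1.2695
Since 1.2695 > 1, prefix-free code does not exist


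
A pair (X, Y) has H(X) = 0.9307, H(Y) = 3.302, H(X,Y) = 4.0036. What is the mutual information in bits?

I(X;Y) = H(X) + H(Y) - H(X,Y)
I(X;Y) = 0.9307 + 3.302 - 4.0036 = 0.2291 bits


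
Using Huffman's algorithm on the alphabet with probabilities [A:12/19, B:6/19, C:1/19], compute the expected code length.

Huffman tree construction:
Combine smallest probabilities repeatedly
Resulting codes:
  A: 1 (length 1)
  B: 01 (length 2)
  C: 00 (length 2)
Average length = Σ p(s) × length(s) = 1.3684 bits


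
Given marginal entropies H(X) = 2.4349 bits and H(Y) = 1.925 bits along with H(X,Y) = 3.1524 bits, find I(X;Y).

I(X;Y) = H(X) + H(Y) - H(X,Y)
I(X;Y) = 2.4349 + 1.925 - 3.1524 = 1.2075 bits


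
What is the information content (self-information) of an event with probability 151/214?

Information content I(x) = -log₂(p(x))
I = -log₂(151/214) = -log₂(0.7056)
I = 0.5031 bits


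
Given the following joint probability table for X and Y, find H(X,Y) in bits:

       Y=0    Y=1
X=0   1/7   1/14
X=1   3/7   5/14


H(X,Y) = -Σ p(x,y) log₂ p(x,y)
  p(0,0)=1/7: -0.1429 × log₂(0.1429) = 0.4011
  p(0,1)=1/14: -0.0714 × log₂(0.0714) = 0.2720
  p(1,0)=3/7: -0.4286 × log₂(0.4286) = 0.5239
  p(1,1)=5/14: -0.3571 × log₂(0.3571) = 0.5305
H(X,Y) = 1.7274 bits


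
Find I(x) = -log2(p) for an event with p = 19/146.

Information content I(x) = -log₂(p(x))
I = -log₂(19/146) = -log₂(0.1301)
I = 2.9419 bits


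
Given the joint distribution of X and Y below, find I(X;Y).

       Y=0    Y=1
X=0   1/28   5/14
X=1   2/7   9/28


H(X) = 0.9666, H(Y) = 0.9059, H(X,Y) = 1.7449
I(X;Y) = H(X) + H(Y) - H(X,Y) = 0.1276 bits


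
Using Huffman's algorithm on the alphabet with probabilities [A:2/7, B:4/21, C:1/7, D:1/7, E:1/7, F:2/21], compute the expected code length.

Huffman tree construction:
Combine smallest probabilities repeatedly
Resulting codes:
  A: 10 (length 2)
  B: 00 (length 2)
  C: 011 (length 3)
  D: 110 (length 3)
  E: 111 (length 3)
  F: 010 (length 3)
Average length = Σ p(s) × length(s) = 2.5238 bits


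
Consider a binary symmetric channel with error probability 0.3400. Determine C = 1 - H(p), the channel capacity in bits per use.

For BSC with error probability p:
C = 1 - H(p) where H(p) is binary entropy
H(0.3400) = -0.3400 × log₂(0.3400) - 0.6600 × log₂(0.6600)
H(p) = 0.9248
C = 1 - 0.9248 = 0.0752 bits/use


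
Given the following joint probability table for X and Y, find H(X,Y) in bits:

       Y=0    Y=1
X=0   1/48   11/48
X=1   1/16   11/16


H(X,Y) = -Σ p(x,y) log₂ p(x,y)
  p(0,0)=1/48: -0.0208 × log₂(0.0208) = 0.1164
  p(0,1)=11/48: -0.2292 × log₂(0.2292) = 0.4871
  p(1,0)=1/16: -0.0625 × log₂(0.0625) = 0.2500
  p(1,1)=11/16: -0.6875 × log₂(0.6875) = 0.3716
H(X,Y) = 1.2251 bits


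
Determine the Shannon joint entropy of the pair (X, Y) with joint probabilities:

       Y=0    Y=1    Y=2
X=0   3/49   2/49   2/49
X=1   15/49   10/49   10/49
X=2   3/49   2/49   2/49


H(X,Y) = -Σ p(x,y) log₂ p(x,y)
  p(0,0)=3/49: -0.0612 × log₂(0.0612) = 0.2467
  p(0,1)=2/49: -0.0408 × log₂(0.0408) = 0.1884
  p(0,2)=2/49: -0.0408 × log₂(0.0408) = 0.1884
  p(1,0)=15/49: -0.3061 × log₂(0.3061) = 0.5228
  p(1,1)=10/49: -0.2041 × log₂(0.2041) = 0.4679
  p(1,2)=10/49: -0.2041 × log₂(0.2041) = 0.4679
  p(2,0)=3/49: -0.0612 × log₂(0.0612) = 0.2467
  p(2,1)=2/49: -0.0408 × log₂(0.0408) = 0.1884
  p(2,2)=2/49: -0.0408 × log₂(0.0408) = 0.1884
H(X,Y) = 2.7055 bits


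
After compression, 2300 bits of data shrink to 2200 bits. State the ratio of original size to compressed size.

Compression ratio = Original / Compressed
= 2300 / 2200 = 1.05:1


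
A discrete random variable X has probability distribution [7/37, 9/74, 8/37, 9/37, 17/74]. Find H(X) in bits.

H(X) = -Σ p(x) log₂ p(x)
  -7/37 × log₂(7/37) = 0.4545
  -9/74 × log₂(9/74) = 0.3697
  -8/37 × log₂(8/37) = 0.4777
  -9/37 × log₂(9/37) = 0.4961
  -17/74 × log₂(17/74) = 0.4875
H(X) = 2.2854 bits


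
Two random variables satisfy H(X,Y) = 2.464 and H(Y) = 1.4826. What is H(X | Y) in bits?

Chain rule: H(X,Y) = H(X|Y) + H(Y)
H(X|Y) = H(X,Y) - H(Y) = 2.464 - 1.4826 = 0.9814 bits


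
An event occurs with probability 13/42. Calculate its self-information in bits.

Information content I(x) = -log₂(p(x))
I = -log₂(13/42) = -log₂(0.3095)
I = 1.6919 bits


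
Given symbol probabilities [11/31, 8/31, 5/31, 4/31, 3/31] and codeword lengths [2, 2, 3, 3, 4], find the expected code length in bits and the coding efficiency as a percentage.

Average length L = Σ p_i × l_i = 2.4839 bits
Entropy H = 2.1665 bits
Efficiency η = H/L × 100% = 87.22%


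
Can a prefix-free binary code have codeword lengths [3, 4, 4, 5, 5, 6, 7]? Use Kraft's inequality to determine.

Kraft inequality: Σ 2^(-l_i) ≤ 1 for prefix-free code
Calculating: 2^(-3) + 2^(-4) + 2^(-4) + 2^(-5) + 2^(-5) + 2^(-6) + 2^(-7)
= 0.125 + 0.0625 + 0.0625 + 0.03125 + 0.03125 + 0.015625 + 0.0078125
= 0.3359
Since 0.3359 ≤ 1, prefix-free code exists


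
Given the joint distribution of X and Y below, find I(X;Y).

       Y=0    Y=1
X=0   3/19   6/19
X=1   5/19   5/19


H(X) = 0.9980, H(Y) = 0.9819, H(X,Y) = 1.9593
I(X;Y) = H(X) + H(Y) - H(X,Y) = 0.0206 bits


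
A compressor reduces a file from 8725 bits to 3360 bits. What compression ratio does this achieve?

Compression ratio = Original / Compressed
= 8725 / 3360 = 2.60:1


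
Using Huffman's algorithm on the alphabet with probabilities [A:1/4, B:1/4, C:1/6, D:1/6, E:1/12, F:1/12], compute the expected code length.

Huffman tree construction:
Combine smallest probabilities repeatedly
Resulting codes:
  A: 01 (length 2)
  B: 10 (length 2)
  C: 110 (length 3)
  D: 111 (length 3)
  E: 000 (length 3)
  F: 001 (length 3)
Average length = Σ p(s) × length(s) = 2.5000 bits


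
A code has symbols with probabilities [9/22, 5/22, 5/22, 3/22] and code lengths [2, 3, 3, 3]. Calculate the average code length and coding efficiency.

Average length L = Σ p_i × l_i = 2.5909 bits
Entropy H = 1.8911 bits
Efficiency η = H/L × 100% = 72.99%


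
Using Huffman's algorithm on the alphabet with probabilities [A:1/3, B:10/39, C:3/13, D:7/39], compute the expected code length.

Huffman tree construction:
Combine smallest probabilities repeatedly
Resulting codes:
  A: 11 (length 2)
  B: 10 (length 2)
  C: 01 (length 2)
  D: 00 (length 2)
Average length = Σ p(s) × length(s) = 2.0000 bits


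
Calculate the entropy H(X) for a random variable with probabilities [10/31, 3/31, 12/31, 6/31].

H(X) = -Σ p(x) log₂ p(x)
  -10/31 × log₂(10/31) = 0.5265
  -3/31 × log₂(3/31) = 0.3261
  -12/31 × log₂(12/31) = 0.5300
  -6/31 × log₂(6/31) = 0.4586
H(X) = 1.8412 bits


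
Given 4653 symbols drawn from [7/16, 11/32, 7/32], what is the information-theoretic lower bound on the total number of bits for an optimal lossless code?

Entropy H = 1.5310 bits/symbol
Minimum bits = H × n = 1.5310 × 4653
= 7123.71 bits


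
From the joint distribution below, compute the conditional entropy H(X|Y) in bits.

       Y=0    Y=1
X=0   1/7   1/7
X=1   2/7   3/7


H(X|Y) = Σ_y p(y) H(X|Y=y)
  p(Y=0) = 3/7, H(X|Y=0) = 0.9183
  p(Y=1) = 4/7, H(X|Y=1) = 0.8113
H(X|Y) = 0.4286×0.9183 + 0.5714×0.8113 = 0.8571 bits


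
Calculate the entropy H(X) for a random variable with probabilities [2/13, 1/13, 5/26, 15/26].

H(X) = -Σ p(x) log₂ p(x)
  -2/13 × log₂(2/13) = 0.4155
  -1/13 × log₂(1/13) = 0.2846
  -5/26 × log₂(5/26) = 0.4574
  -15/26 × log₂(15/26) = 0.4578
H(X) = 1.6153 bits


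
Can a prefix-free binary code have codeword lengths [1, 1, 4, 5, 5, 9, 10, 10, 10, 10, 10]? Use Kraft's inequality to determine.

Kraft inequality: Σ 2^(-l_i) ≤ 1 for prefix-free code
Calculating: 2^(-1) + 2^(-1) + 2^(-4) + 2^(-5) + 2^(-5) + 2^(-9) + 2^(-10) + 2^(-10) + 2^(-10) + 2^(-10) + 2^(-10)
= 0.5 + 0.5 + 0.0625 + 0.03125 + 0.03125 + 0.001953125 + 0.0009765625 + 0.0009765625 + 0.0009765625 + 0.0009765625 + 0.0009765625
= 1.1318
Since 1.1318 > 1, prefix-free code does not exist


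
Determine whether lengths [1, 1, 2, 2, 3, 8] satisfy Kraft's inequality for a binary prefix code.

Kraft inequality: Σ 2^(-l_i) ≤ 1 for prefix-free code
Calculating: 2^(-1) + 2^(-1) + 2^(-2) + 2^(-2) + 2^(-3) + 2^(-8)
= 0.5 + 0.5 + 0.25 + 0.25 + 0.125 + 0.00390625
= 1.6289
Since 1.6289 > 1, prefix-free code does not exist


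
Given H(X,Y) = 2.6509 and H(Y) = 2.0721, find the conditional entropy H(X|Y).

Chain rule: H(X,Y) = H(X|Y) + H(Y)
H(X|Y) = H(X,Y) - H(Y) = 2.6509 - 2.0721 = 0.5788 bits


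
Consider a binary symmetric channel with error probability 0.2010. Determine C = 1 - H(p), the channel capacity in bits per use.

For BSC with error probability p:
C = 1 - H(p) where H(p) is binary entropy
H(0.2010) = -0.2010 × log₂(0.2010) - 0.7990 × log₂(0.7990)
H(p) = 0.7239
C = 1 - 0.7239 = 0.2761 bits/use


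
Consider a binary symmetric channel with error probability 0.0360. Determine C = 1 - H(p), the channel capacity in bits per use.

For BSC with error probability p:
C = 1 - H(p) where H(p) is binary entropy
H(0.0360) = -0.0360 × log₂(0.0360) - 0.9640 × log₂(0.9640)
H(p) = 0.2236
C = 1 - 0.2236 = 0.7764 bits/use


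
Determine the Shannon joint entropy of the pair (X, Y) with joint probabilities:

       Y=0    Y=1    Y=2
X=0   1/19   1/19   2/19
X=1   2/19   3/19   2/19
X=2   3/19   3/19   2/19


H(X,Y) = -Σ p(x,y) log₂ p(x,y)
  p(0,0)=1/19: -0.0526 × log₂(0.0526) = 0.2236
  p(0,1)=1/19: -0.0526 × log₂(0.0526) = 0.2236
  p(0,2)=2/19: -0.1053 × log₂(0.1053) = 0.3419
  p(1,0)=2/19: -0.1053 × log₂(0.1053) = 0.3419
  p(1,1)=3/19: -0.1579 × log₂(0.1579) = 0.4205
  p(1,2)=2/19: -0.1053 × log₂(0.1053) = 0.3419
  p(2,0)=3/19: -0.1579 × log₂(0.1579) = 0.4205
  p(2,1)=3/19: -0.1579 × log₂(0.1579) = 0.4205
  p(2,2)=2/19: -0.1053 × log₂(0.1053) = 0.3419
H(X,Y) = 3.0761 bits


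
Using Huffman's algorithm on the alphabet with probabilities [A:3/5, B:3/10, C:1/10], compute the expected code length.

Huffman tree construction:
Combine smallest probabilities repeatedly
Resulting codes:
  A: 1 (length 1)
  B: 01 (length 2)
  C: 00 (length 2)
Average length = Σ p(s) × length(s) = 1.4000 bits


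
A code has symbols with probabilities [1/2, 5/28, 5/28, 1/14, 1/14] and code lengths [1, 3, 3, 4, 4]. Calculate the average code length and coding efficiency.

Average length L = Σ p_i × l_i = 2.1429 bits
Entropy H = 1.9316 bits
Efficiency η = H/L × 100% = 90.14%


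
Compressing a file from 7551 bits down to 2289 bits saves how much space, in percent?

Space savings = (1 - Compressed/Original) × 100%
= (1 - 2289/7551) × 100%
= 69.69%


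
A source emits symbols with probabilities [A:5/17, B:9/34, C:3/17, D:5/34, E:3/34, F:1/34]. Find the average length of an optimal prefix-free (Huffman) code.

Huffman tree construction:
Combine smallest probabilities repeatedly
Resulting codes:
  A: 11 (length 2)
  B: 01 (length 2)
  C: 00 (length 2)
  D: 101 (length 3)
  E: 1001 (length 4)
  F: 1000 (length 4)
Average length = Σ p(s) × length(s) = 2.3824 bits


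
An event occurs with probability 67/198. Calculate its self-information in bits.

Information content I(x) = -log₂(p(x))
I = -log₂(67/198) = -log₂(0.3384)
I = 1.5633 bits


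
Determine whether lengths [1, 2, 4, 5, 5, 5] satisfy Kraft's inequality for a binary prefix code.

Kraft inequality: Σ 2^(-l_i) ≤ 1 for prefix-free code
Calculating: 2^(-1) + 2^(-2) + 2^(-4) + 2^(-5) + 2^(-5) + 2^(-5)
= 0.5 + 0.25 + 0.0625 + 0.03125 + 0.03125 + 0.03125
= 0.9062
Since 0.9062 ≤ 1, prefix-free code exists


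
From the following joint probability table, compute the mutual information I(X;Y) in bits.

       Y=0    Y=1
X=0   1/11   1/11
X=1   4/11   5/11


H(X) = 0.6840, H(Y) = 0.9940, H(X,Y) = 1.6767
I(X;Y) = H(X) + H(Y) - H(X,Y) = 0.0013 bits


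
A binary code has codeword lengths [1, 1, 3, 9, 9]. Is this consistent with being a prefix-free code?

Kraft inequality: Σ 2^(-l_i) ≤ 1 for prefix-free code
Calculating: 2^(-1) + 2^(-1) + 2^(-3) + 2^(-9) + 2^(-9)
= 0.5 + 0.5 + 0.125 + 0.001953125 + 0.001953125
= 1.1289
Since 1.1289 > 1, prefix-free code does not exist


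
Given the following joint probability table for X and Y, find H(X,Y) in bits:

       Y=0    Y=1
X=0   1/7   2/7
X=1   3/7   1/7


H(X,Y) = -Σ p(x,y) log₂ p(x,y)
  p(0,0)=1/7: -0.1429 × log₂(0.1429) = 0.4011
  p(0,1)=2/7: -0.2857 × log₂(0.2857) = 0.5164
  p(1,0)=3/7: -0.4286 × log₂(0.4286) = 0.5239
  p(1,1)=1/7: -0.1429 × log₂(0.1429) = 0.4011
H(X,Y) = 1.8424 bits


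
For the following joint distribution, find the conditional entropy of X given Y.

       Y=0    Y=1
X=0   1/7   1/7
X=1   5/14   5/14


H(X|Y) = Σ_y p(y) H(X|Y=y)
  p(Y=0) = 1/2, H(X|Y=0) = 0.8631
  p(Y=1) = 1/2, H(X|Y=1) = 0.8631
H(X|Y) = 0.5000×0.8631 + 0.5000×0.8631 = 0.8631 bits


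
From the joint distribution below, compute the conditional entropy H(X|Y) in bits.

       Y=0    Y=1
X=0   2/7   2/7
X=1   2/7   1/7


H(X|Y) = Σ_y p(y) H(X|Y=y)
  p(Y=0) = 4/7, H(X|Y=0) = 1.0000
  p(Y=1) = 3/7, H(X|Y=1) = 0.9183
H(X|Y) = 0.5714×1.0000 + 0.4286×0.9183 = 0.9650 bits


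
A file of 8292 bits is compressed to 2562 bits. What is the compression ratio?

Compression ratio = Original / Compressed
= 8292 / 2562 = 3.24:1


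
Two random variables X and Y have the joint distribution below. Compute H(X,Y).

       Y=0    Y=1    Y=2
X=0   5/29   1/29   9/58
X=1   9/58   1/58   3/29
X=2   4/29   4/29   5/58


H(X,Y) = -Σ p(x,y) log₂ p(x,y)
  p(0,0)=5/29: -0.1724 × log₂(0.1724) = 0.4373
  p(0,1)=1/29: -0.0345 × log₂(0.0345) = 0.1675
  p(0,2)=9/58: -0.1552 × log₂(0.1552) = 0.4171
  p(1,0)=9/58: -0.1552 × log₂(0.1552) = 0.4171
  p(1,1)=1/58: -0.0172 × log₂(0.0172) = 0.1010
  p(1,2)=3/29: -0.1034 × log₂(0.1034) = 0.3386
  p(2,0)=4/29: -0.1379 × log₂(0.1379) = 0.3942
  p(2,1)=4/29: -0.1379 × log₂(0.1379) = 0.3942
  p(2,2)=5/58: -0.0862 × log₂(0.0862) = 0.3048
H(X,Y) = 2.9718 bits


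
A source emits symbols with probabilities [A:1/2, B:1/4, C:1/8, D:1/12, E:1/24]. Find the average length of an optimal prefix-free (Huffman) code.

Huffman tree construction:
Combine smallest probabilities repeatedly
Resulting codes:
  A: 0 (length 1)
  B: 10 (length 2)
  C: 110 (length 3)
  D: 1111 (length 4)
  E: 1110 (length 4)
Average length = Σ p(s) × length(s) = 1.8750 bits


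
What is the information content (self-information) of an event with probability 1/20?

Information content I(x) = -log₂(p(x))
I = -log₂(1/20) = -log₂(0.0500)
I = 4.3219 bits


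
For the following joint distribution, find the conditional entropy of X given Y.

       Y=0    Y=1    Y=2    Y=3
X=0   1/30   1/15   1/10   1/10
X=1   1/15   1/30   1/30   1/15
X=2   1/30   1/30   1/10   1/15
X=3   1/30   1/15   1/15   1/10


H(X|Y) = Σ_y p(y) H(X|Y=y)
  p(Y=0) = 1/6, H(X|Y=0) = 1.9219
  p(Y=1) = 1/5, H(X|Y=1) = 1.9183
  p(Y=2) = 3/10, H(X|Y=2) = 1.8911
  p(Y=3) = 1/3, H(X|Y=3) = 1.9710
H(X|Y) = 0.1667×1.9219 + 0.2000×1.9183 + 0.3000×1.8911 + 0.3333×1.9710 = 1.9283 bits


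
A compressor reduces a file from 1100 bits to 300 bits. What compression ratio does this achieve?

Compression ratio = Original / Compressed
= 1100 / 300 = 3.67:1


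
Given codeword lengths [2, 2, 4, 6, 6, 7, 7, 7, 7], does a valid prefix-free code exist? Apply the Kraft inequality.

Kraft inequality: Σ 2^(-l_i) ≤ 1 for prefix-free code
Calculating: 2^(-2) + 2^(-2) + 2^(-4) + 2^(-6) + 2^(-6) + 2^(-7) + 2^(-7) + 2^(-7) + 2^(-7)
= 0.25 + 0.25 + 0.0625 + 0.015625 + 0.015625 + 0.0078125 + 0.0078125 + 0.0078125 + 0.0078125
= 0.6250
Since 0.6250 ≤ 1, prefix-free code exists


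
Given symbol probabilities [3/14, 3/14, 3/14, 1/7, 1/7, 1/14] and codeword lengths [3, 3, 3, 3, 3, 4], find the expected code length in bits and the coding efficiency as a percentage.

Average length L = Σ p_i × l_i = 3.0714 bits
Entropy H = 2.5027 bits
Efficiency η = H/L × 100% = 81.48%


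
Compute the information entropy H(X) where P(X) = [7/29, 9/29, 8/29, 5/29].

H(X) = -Σ p(x) log₂ p(x)
  -7/29 × log₂(7/29) = 0.4950
  -9/29 × log₂(9/29) = 0.5239
  -8/29 × log₂(8/29) = 0.5125
  -5/29 × log₂(5/29) = 0.4373
H(X) = 1.9687 bits


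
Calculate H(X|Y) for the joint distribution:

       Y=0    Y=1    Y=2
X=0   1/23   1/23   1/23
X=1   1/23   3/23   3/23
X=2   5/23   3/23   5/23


H(X|Y) = Σ_y p(y) H(X|Y=y)
  p(Y=0) = 7/23, H(X|Y=0) = 1.1488
  p(Y=1) = 7/23, H(X|Y=1) = 1.4488
  p(Y=2) = 9/23, H(X|Y=2) = 1.3516
H(X|Y) = 0.3043×1.1488 + 0.3043×1.4488 + 0.3913×1.3516 = 1.3195 bits


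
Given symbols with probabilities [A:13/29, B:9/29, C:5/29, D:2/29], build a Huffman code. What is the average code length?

Huffman tree construction:
Combine smallest probabilities repeatedly
Resulting codes:
  A: 0 (length 1)
  B: 11 (length 2)
  C: 101 (length 3)
  D: 100 (length 3)
Average length = Σ p(s) × length(s) = 1.7931 bits


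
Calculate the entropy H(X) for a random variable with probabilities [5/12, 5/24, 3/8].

H(X) = -Σ p(x) log₂ p(x)
  -5/12 × log₂(5/12) = 0.5263
  -5/24 × log₂(5/24) = 0.4715
  -3/8 × log₂(3/8) = 0.5306
H(X) = 1.5284 bits


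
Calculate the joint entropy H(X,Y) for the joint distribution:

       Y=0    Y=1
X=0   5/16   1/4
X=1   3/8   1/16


H(X,Y) = -Σ p(x,y) log₂ p(x,y)
  p(0,0)=5/16: -0.3125 × log₂(0.3125) = 0.5244
  p(0,1)=1/4: -0.2500 × log₂(0.2500) = 0.5000
  p(1,0)=3/8: -0.3750 × log₂(0.3750) = 0.5306
  p(1,1)=1/16: -0.0625 × log₂(0.0625) = 0.2500
H(X,Y) = 1.8050 bits


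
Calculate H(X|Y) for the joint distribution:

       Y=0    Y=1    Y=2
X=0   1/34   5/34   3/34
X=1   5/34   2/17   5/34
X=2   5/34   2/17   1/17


H(X|Y) = Σ_y p(y) H(X|Y=y)
  p(Y=0) = 11/34, H(X|Y=0) = 1.3486
  p(Y=1) = 13/34, H(X|Y=1) = 1.5766
  p(Y=2) = 5/17, H(X|Y=2) = 1.4855
H(X|Y) = 0.3235×1.3486 + 0.3824×1.5766 + 0.2941×1.4855 = 1.4760 bits


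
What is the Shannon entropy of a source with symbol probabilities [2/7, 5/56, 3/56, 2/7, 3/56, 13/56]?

H(X) = -Σ p(x) log₂ p(x)
  -2/7 × log₂(2/7) = 0.5164
  -5/56 × log₂(5/56) = 0.3112
  -3/56 × log₂(3/56) = 0.2262
  -2/7 × log₂(2/7) = 0.5164
  -3/56 × log₂(3/56) = 0.2262
  -13/56 × log₂(13/56) = 0.4891
H(X) = 2.2855 bits


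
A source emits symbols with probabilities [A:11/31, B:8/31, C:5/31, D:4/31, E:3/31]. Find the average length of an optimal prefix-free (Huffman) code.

Huffman tree construction:
Combine smallest probabilities repeatedly
Resulting codes:
  A: 11 (length 2)
  B: 10 (length 2)
  C: 00 (length 2)
  D: 011 (length 3)
  E: 010 (length 3)
Average length = Σ p(s) × length(s) = 2.2258 bits


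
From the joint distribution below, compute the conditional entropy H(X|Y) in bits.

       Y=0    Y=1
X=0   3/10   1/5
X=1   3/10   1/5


H(X|Y) = Σ_y p(y) H(X|Y=y)
  p(Y=0) = 3/5, H(X|Y=0) = 1.0000
  p(Y=1) = 2/5, H(X|Y=1) = 1.0000
H(X|Y) = 0.6000×1.0000 + 0.4000×1.0000 = 1.0000 bits


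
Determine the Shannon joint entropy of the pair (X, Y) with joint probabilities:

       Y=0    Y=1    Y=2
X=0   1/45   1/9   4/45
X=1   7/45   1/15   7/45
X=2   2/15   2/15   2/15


H(X,Y) = -Σ p(x,y) log₂ p(x,y)
  p(0,0)=1/45: -0.0222 × log₂(0.0222) = 0.1220
  p(0,1)=1/9: -0.1111 × log₂(0.1111) = 0.3522
  p(0,2)=4/45: -0.0889 × log₂(0.0889) = 0.3104
  p(1,0)=7/45: -0.1556 × log₂(0.1556) = 0.4176
  p(1,1)=1/15: -0.0667 × log₂(0.0667) = 0.2605
  p(1,2)=7/45: -0.1556 × log₂(0.1556) = 0.4176
  p(2,0)=2/15: -0.1333 × log₂(0.1333) = 0.3876
  p(2,1)=2/15: -0.1333 × log₂(0.1333) = 0.3876
  p(2,2)=2/15: -0.1333 × log₂(0.1333) = 0.3876
H(X,Y) = 3.0430 bits


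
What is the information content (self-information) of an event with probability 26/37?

Information content I(x) = -log₂(p(x))
I = -log₂(26/37) = -log₂(0.7027)
I = 0.5090 bits


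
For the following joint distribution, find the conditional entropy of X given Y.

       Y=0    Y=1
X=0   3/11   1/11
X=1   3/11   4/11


H(X|Y) = Σ_y p(y) H(X|Y=y)
  p(Y=0) = 6/11, H(X|Y=0) = 1.0000
  p(Y=1) = 5/11, H(X|Y=1) = 0.7219
H(X|Y) = 0.5455×1.0000 + 0.4545×0.7219 = 0.8736 bits


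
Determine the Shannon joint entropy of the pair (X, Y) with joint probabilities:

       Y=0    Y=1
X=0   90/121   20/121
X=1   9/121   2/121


H(X,Y) = -Σ p(x,y) log₂ p(x,y)
  p(0,0)=90/121: -0.7438 × log₂(0.7438) = 0.3176
  p(0,1)=20/121: -0.1653 × log₂(0.1653) = 0.4292
  p(1,0)=9/121: -0.0744 × log₂(0.0744) = 0.2788
  p(1,1)=2/121: -0.0165 × log₂(0.0165) = 0.0978
H(X,Y) = 1.1235 bits


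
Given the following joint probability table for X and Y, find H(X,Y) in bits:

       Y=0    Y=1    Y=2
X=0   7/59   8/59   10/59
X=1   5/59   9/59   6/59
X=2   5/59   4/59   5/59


H(X,Y) = -Σ p(x,y) log₂ p(x,y)
  p(0,0)=7/59: -0.1186 × log₂(0.1186) = 0.3649
  p(0,1)=8/59: -0.1356 × log₂(0.1356) = 0.3909
  p(0,2)=10/59: -0.1695 × log₂(0.1695) = 0.4340
  p(1,0)=5/59: -0.0847 × log₂(0.0847) = 0.3018
  p(1,1)=9/59: -0.1525 × log₂(0.1525) = 0.4138
  p(1,2)=6/59: -0.1017 × log₂(0.1017) = 0.3354
  p(2,0)=5/59: -0.0847 × log₂(0.0847) = 0.3018
  p(2,1)=4/59: -0.0678 × log₂(0.0678) = 0.2632
  p(2,2)=5/59: -0.0847 × log₂(0.0847) = 0.3018
H(X,Y) = 3.1074 bits


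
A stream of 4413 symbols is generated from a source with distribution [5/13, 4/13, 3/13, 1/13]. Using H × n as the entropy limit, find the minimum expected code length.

Entropy H = 1.8262 bits/symbol
Minimum bits = H × n = 1.8262 × 4413
= 8059.22 bits


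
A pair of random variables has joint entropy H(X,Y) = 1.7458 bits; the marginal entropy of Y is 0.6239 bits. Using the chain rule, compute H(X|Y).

Chain rule: H(X,Y) = H(X|Y) + H(Y)
H(X|Y) = H(X,Y) - H(Y) = 1.7458 - 0.6239 = 1.1219 bits


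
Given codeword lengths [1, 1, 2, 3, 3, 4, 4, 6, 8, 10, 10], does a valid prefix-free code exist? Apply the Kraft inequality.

Kraft inequality: Σ 2^(-l_i) ≤ 1 for prefix-free code
Calculating: 2^(-1) + 2^(-1) + 2^(-2) + 2^(-3) + 2^(-3) + 2^(-4) + 2^(-4) + 2^(-6) + 2^(-8) + 2^(-10) + 2^(-10)
= 0.5 + 0.5 + 0.25 + 0.125 + 0.125 + 0.0625 + 0.0625 + 0.015625 + 0.00390625 + 0.0009765625 + 0.0009765625
= 1.6465
Since 1.6465 > 1, prefix-free code does not exist


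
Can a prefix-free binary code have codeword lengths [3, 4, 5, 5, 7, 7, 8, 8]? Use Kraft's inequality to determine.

Kraft inequality: Σ 2^(-l_i) ≤ 1 for prefix-free code
Calculating: 2^(-3) + 2^(-4) + 2^(-5) + 2^(-5) + 2^(-7) + 2^(-7) + 2^(-8) + 2^(-8)
= 0.125 + 0.0625 + 0.03125 + 0.03125 + 0.0078125 + 0.0078125 + 0.00390625 + 0.00390625
= 0.2734
Since 0.2734 ≤ 1, prefix-free code exists


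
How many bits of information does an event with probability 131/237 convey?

Information content I(x) = -log₂(p(x))
I = -log₂(131/237) = -log₂(0.5527)
I = 0.8553 bits


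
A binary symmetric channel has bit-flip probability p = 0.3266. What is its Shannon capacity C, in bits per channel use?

For BSC with error probability p:
C = 1 - H(p) where H(p) is binary entropy
H(0.3266) = -0.3266 × log₂(0.3266) - 0.6734 × log₂(0.6734)
H(p) = 0.9114
C = 1 - 0.9114 = 0.0886 bits/use


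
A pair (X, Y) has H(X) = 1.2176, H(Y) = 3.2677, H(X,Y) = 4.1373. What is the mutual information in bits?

I(X;Y) = H(X) + H(Y) - H(X,Y)
I(X;Y) = 1.2176 + 3.2677 - 4.1373 = 0.348 bits


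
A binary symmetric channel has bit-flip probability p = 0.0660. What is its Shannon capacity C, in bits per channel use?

For BSC with error probability p:
C = 1 - H(p) where H(p) is binary entropy
H(0.0660) = -0.0660 × log₂(0.0660) - 0.9340 × log₂(0.9340)
H(p) = 0.3508
C = 1 - 0.3508 = 0.6492 bits/use


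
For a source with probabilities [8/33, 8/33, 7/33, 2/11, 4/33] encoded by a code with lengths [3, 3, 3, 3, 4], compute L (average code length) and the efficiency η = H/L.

Average length L = Σ p_i × l_i = 3.1212 bits
Entropy H = 2.2819 bits
Efficiency η = H/L × 100% = 73.11%


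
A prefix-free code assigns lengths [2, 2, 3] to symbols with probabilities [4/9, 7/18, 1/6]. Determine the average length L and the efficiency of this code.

Average length L = Σ p_i × l_i = 2.1667 bits
Entropy H = 1.4807 bits
Efficiency η = H/L × 100% = 68.34%


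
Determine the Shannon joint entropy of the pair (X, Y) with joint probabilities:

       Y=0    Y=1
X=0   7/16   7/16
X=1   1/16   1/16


H(X,Y) = -Σ p(x,y) log₂ p(x,y)
  p(0,0)=7/16: -0.4375 × log₂(0.4375) = 0.5218
  p(0,1)=7/16: -0.4375 × log₂(0.4375) = 0.5218
  p(1,0)=1/16: -0.0625 × log₂(0.0625) = 0.2500
  p(1,1)=1/16: -0.0625 × log₂(0.0625) = 0.2500
H(X,Y) = 1.5436 bits


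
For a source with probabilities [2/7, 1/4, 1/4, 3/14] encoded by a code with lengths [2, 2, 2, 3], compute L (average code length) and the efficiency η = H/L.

Average length L = Σ p_i × l_i = 2.2143 bits
Entropy H = 1.9926 bits
Efficiency η = H/L × 100% = 89.99%


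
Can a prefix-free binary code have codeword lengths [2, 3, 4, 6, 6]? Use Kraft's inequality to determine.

Kraft inequality: Σ 2^(-l_i) ≤ 1 for prefix-free code
Calculating: 2^(-2) + 2^(-3) + 2^(-4) + 2^(-6) + 2^(-6)
= 0.25 + 0.125 + 0.0625 + 0.015625 + 0.015625
= 0.4688
Since 0.4688 ≤ 1, prefix-free code exists


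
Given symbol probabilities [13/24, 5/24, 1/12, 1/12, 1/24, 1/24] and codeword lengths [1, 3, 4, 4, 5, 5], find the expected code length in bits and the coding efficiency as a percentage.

Average length L = Σ p_i × l_i = 2.2500 bits
Entropy H = 1.9302 bits
Efficiency η = H/L × 100% = 85.78%


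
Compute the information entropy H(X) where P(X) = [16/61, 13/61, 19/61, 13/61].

H(X) = -Σ p(x) log₂ p(x)
  -16/61 × log₂(16/61) = 0.5064
  -13/61 × log₂(13/61) = 0.4753
  -19/61 × log₂(19/61) = 0.5242
  -13/61 × log₂(13/61) = 0.4753
H(X) = 1.9812 bits


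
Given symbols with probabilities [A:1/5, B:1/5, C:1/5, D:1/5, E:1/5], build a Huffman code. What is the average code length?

Huffman tree construction:
Combine smallest probabilities repeatedly
Resulting codes:
  A: 110 (length 3)
  B: 111 (length 3)
  C: 00 (length 2)
  D: 01 (length 2)
  E: 10 (length 2)
Average length = Σ p(s) × length(s) = 2.4000 bits


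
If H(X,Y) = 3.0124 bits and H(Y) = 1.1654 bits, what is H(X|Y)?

Chain rule: H(X,Y) = H(X|Y) + H(Y)
H(X|Y) = H(X,Y) - H(Y) = 3.0124 - 1.1654 = 1.847 bits


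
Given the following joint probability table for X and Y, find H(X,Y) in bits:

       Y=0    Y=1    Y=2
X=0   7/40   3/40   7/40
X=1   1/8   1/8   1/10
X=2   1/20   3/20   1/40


H(X,Y) = -Σ p(x,y) log₂ p(x,y)
  p(0,0)=7/40: -0.1750 × log₂(0.1750) = 0.4401
  p(0,1)=3/40: -0.0750 × log₂(0.0750) = 0.2803
  p(0,2)=7/40: -0.1750 × log₂(0.1750) = 0.4401
  p(1,0)=1/8: -0.1250 × log₂(0.1250) = 0.3750
  p(1,1)=1/8: -0.1250 × log₂(0.1250) = 0.3750
  p(1,2)=1/10: -0.1000 × log₂(0.1000) = 0.3322
  p(2,0)=1/20: -0.0500 × log₂(0.0500) = 0.2161
  p(2,1)=3/20: -0.1500 × log₂(0.1500) = 0.4105
  p(2,2)=1/40: -0.0250 × log₂(0.0250) = 0.1330
H(X,Y) = 3.0023 bits


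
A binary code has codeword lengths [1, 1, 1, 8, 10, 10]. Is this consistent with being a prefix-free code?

Kraft inequality: Σ 2^(-l_i) ≤ 1 for prefix-free code
Calculating: 2^(-1) + 2^(-1) + 2^(-1) + 2^(-8) + 2^(-10) + 2^(-10)
= 0.5 + 0.5 + 0.5 + 0.00390625 + 0.0009765625 + 0.0009765625
= 1.5059
Since 1.5059 > 1, prefix-free code does not exist


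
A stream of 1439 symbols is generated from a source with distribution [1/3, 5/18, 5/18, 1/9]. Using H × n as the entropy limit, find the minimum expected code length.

Entropy H = 1.9072 bits/symbol
Minimum bits = H × n = 1.9072 × 1439
= 2744.46 bits


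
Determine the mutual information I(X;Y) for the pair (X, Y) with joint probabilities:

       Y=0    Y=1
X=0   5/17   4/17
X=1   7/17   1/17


H(X) = 0.9975, H(Y) = 0.8740, H(X,Y) = 1.7780
I(X;Y) = H(X) + H(Y) - H(X,Y) = 0.0935 bits


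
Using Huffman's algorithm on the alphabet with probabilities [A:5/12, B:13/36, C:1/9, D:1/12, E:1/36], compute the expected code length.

Huffman tree construction:
Combine smallest probabilities repeatedly
Resulting codes:
  A: 0 (length 1)
  B: 11 (length 2)
  C: 100 (length 3)
  D: 1011 (length 4)
  E: 1010 (length 4)
Average length = Σ p(s) × length(s) = 1.9167 bits


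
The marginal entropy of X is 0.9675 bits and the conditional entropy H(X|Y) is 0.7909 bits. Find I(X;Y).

I(X;Y) = H(X) - H(X|Y)
I(X;Y) = 0.9675 - 0.7909 = 0.1766 bits


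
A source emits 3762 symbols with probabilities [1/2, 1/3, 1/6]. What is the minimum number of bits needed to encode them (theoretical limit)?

Entropy H = 1.4591 bits/symbol
Minimum bits = H × n = 1.4591 × 3762
= 5489.31 bits


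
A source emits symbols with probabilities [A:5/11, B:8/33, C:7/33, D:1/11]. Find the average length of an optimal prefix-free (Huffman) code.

Huffman tree construction:
Combine smallest probabilities repeatedly
Resulting codes:
  A: 0 (length 1)
  B: 10 (length 2)
  C: 111 (length 3)
  D: 110 (length 3)
Average length = Σ p(s) × length(s) = 1.8485 bits


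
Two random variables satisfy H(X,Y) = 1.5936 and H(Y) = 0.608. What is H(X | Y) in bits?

Chain rule: H(X,Y) = H(X|Y) + H(Y)
H(X|Y) = H(X,Y) - H(Y) = 1.5936 - 0.608 = 0.9856 bits


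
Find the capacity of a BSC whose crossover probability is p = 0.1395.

For BSC with error probability p:
C = 1 - H(p) where H(p) is binary entropy
H(0.1395) = -0.1395 × log₂(0.1395) - 0.8605 × log₂(0.8605)
H(p) = 0.5829
C = 1 - 0.5829 = 0.4171 bits/use


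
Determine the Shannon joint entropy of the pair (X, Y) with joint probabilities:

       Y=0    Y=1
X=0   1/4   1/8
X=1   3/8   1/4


H(X,Y) = -Σ p(x,y) log₂ p(x,y)
  p(0,0)=1/4: -0.2500 × log₂(0.2500) = 0.5000
  p(0,1)=1/8: -0.1250 × log₂(0.1250) = 0.3750
  p(1,0)=3/8: -0.3750 × log₂(0.3750) = 0.5306
  p(1,1)=1/4: -0.2500 × log₂(0.2500) = 0.5000
H(X,Y) = 1.9056 bits


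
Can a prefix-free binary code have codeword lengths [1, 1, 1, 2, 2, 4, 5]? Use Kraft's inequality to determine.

Kraft inequality: Σ 2^(-l_i) ≤ 1 for prefix-free code
Calculating: 2^(-1) + 2^(-1) + 2^(-1) + 2^(-2) + 2^(-2) + 2^(-4) + 2^(-5)
= 0.5 + 0.5 + 0.5 + 0.25 + 0.25 + 0.0625 + 0.03125
= 2.0938
Since 2.0938 > 1, prefix-free code does not exist


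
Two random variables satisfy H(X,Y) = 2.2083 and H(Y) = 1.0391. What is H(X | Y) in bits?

Chain rule: H(X,Y) = H(X|Y) + H(Y)
H(X|Y) = H(X,Y) - H(Y) = 2.2083 - 1.0391 = 1.1692 bits


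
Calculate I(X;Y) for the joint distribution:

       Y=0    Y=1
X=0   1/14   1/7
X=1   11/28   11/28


H(X) = 0.7496, H(Y) = 0.9963, H(X,Y) = 1.7321
I(X;Y) = H(X) + H(Y) - H(X,Y) = 0.0138 bits


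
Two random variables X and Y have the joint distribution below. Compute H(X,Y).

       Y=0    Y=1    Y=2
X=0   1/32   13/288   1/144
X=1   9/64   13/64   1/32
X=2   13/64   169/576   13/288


H(X,Y) = -Σ p(x,y) log₂ p(x,y)
  p(0,0)=1/32: -0.0312 × log₂(0.0312) = 0.1562
  p(0,1)=13/288: -0.0451 × log₂(0.0451) = 0.2017
  p(0,2)=1/144: -0.0069 × log₂(0.0069) = 0.0498
  p(1,0)=9/64: -0.1406 × log₂(0.1406) = 0.3980
  p(1,1)=13/64: -0.2031 × log₂(0.2031) = 0.4671
  p(1,2)=1/32: -0.0312 × log₂(0.0312) = 0.1562
  p(2,0)=13/64: -0.2031 × log₂(0.2031) = 0.4671
  p(2,1)=169/576: -0.2934 × log₂(0.2934) = 0.5190
  p(2,2)=13/288: -0.0451 × log₂(0.0451) = 0.2017
H(X,Y) = 2.6170 bits


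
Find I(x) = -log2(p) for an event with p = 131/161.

Information content I(x) = -log₂(p(x))
I = -log₂(131/161) = -log₂(0.8137)
I = 0.2975 bits


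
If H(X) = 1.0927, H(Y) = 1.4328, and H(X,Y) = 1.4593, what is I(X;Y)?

I(X;Y) = H(X) + H(Y) - H(X,Y)
I(X;Y) = 1.0927 + 1.4328 - 1.4593 = 1.0662 bits


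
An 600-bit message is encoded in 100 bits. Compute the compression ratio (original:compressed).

Compression ratio = Original / Compressed
= 600 / 100 = 6.00:1


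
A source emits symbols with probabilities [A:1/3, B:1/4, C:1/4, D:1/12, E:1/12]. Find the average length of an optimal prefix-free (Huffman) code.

Huffman tree construction:
Combine smallest probabilities repeatedly
Resulting codes:
  A: 11 (length 2)
  B: 01 (length 2)
  C: 10 (length 2)
  D: 000 (length 3)
  E: 001 (length 3)
Average length = Σ p(s) × length(s) = 2.1667 bits


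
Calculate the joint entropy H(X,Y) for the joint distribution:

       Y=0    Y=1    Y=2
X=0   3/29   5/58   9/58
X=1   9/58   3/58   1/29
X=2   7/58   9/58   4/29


H(X,Y) = -Σ p(x,y) log₂ p(x,y)
  p(0,0)=3/29: -0.1034 × log₂(0.1034) = 0.3386
  p(0,1)=5/58: -0.0862 × log₂(0.0862) = 0.3048
  p(0,2)=9/58: -0.1552 × log₂(0.1552) = 0.4171
  p(1,0)=9/58: -0.1552 × log₂(0.1552) = 0.4171
  p(1,1)=3/58: -0.0517 × log₂(0.0517) = 0.2210
  p(1,2)=1/29: -0.0345 × log₂(0.0345) = 0.1675
  p(2,0)=7/58: -0.1207 × log₂(0.1207) = 0.3682
  p(2,1)=9/58: -0.1552 × log₂(0.1552) = 0.4171
  p(2,2)=4/29: -0.1379 × log₂(0.1379) = 0.3942
H(X,Y) = 3.0457 bits


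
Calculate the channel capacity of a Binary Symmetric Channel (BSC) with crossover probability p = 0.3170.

For BSC with error probability p:
C = 1 - H(p) where H(p) is binary entropy
H(0.3170) = -0.3170 × log₂(0.3170) - 0.6830 × log₂(0.6830)
H(p) = 0.9011
C = 1 - 0.9011 = 0.0989 bits/use


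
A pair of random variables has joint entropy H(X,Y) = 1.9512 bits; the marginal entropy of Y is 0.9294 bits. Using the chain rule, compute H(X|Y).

Chain rule: H(X,Y) = H(X|Y) + H(Y)
H(X|Y) = H(X,Y) - H(Y) = 1.9512 - 0.9294 = 1.0218 bits


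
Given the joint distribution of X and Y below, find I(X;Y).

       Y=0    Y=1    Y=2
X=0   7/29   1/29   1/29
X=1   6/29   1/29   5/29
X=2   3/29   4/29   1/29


H(X) = 1.5632, H(Y) = 1.4386, H(X,Y) = 2.8054
I(X;Y) = H(X) + H(Y) - H(X,Y) = 0.1965 bits


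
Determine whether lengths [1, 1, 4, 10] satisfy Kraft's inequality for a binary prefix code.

Kraft inequality: Σ 2^(-l_i) ≤ 1 for prefix-free code
Calculating: 2^(-1) + 2^(-1) + 2^(-4) + 2^(-10)
= 0.5 + 0.5 + 0.0625 + 0.0009765625
= 1.0635
Since 1.0635 > 1, prefix-free code does not exist


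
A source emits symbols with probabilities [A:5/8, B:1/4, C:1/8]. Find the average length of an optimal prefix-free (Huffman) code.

Huffman tree construction:
Combine smallest probabilities repeatedly
Resulting codes:
  A: 1 (length 1)
  B: 01 (length 2)
  C: 00 (length 2)
Average length = Σ p(s) × length(s) = 1.3750 bits


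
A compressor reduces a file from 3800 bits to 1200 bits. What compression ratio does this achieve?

Compression ratio = Original / Compressed
= 3800 / 1200 = 3.17:1


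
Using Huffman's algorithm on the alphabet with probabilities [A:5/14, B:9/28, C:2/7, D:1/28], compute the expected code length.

Huffman tree construction:
Combine smallest probabilities repeatedly
Resulting codes:
  A: 0 (length 1)
  B: 10 (length 2)
  C: 111 (length 3)
  D: 110 (length 3)
Average length = Σ p(s) × length(s) = 1.9643 bits


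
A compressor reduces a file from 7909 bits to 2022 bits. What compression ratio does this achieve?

Compression ratio = Original / Compressed
= 7909 / 2022 = 3.91:1


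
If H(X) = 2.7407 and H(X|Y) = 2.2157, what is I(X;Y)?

I(X;Y) = H(X) - H(X|Y)
I(X;Y) = 2.7407 - 2.2157 = 0.525 bits


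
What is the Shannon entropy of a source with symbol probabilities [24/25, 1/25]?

H(X) = -Σ p(x) log₂ p(x)
  -24/25 × log₂(24/25) = 0.0565
  -1/25 × log₂(1/25) = 0.1858
H(X) = 0.2423 bits


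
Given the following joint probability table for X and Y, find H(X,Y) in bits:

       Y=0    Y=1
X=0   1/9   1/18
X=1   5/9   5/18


H(X,Y) = -Σ p(x,y) log₂ p(x,y)
  p(0,0)=1/9: -0.1111 × log₂(0.1111) = 0.3522
  p(0,1)=1/18: -0.0556 × log₂(0.0556) = 0.2317
  p(1,0)=5/9: -0.5556 × log₂(0.5556) = 0.4711
  p(1,1)=5/18: -0.2778 × log₂(0.2778) = 0.5133
H(X,Y) = 1.5683 bits


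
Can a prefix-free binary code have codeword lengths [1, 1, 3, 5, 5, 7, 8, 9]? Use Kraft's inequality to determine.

Kraft inequality: Σ 2^(-l_i) ≤ 1 for prefix-free code
Calculating: 2^(-1) + 2^(-1) + 2^(-3) + 2^(-5) + 2^(-5) + 2^(-7) + 2^(-8) + 2^(-9)
= 0.5 + 0.5 + 0.125 + 0.03125 + 0.03125 + 0.0078125 + 0.00390625 + 0.001953125
= 1.2012
Since 1.2012 > 1, prefix-free code does not exist


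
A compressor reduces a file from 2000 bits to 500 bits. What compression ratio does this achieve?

Compression ratio = Original / Compressed
= 2000 / 500 = 4.00:1


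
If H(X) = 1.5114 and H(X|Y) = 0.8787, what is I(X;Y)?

I(X;Y) = H(X) - H(X|Y)
I(X;Y) = 1.5114 - 0.8787 = 0.6327 bits


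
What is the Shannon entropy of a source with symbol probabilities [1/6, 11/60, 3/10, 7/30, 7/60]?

H(X) = -Σ p(x) log₂ p(x)
  -1/6 × log₂(1/6) = 0.4308
  -11/60 × log₂(11/60) = 0.4487
  -3/10 × log₂(3/10) = 0.5211
  -7/30 × log₂(7/30) = 0.4899
  -7/60 × log₂(7/60) = 0.3616
H(X) = 2.2521 bits


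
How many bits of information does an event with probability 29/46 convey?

Information content I(x) = -log₂(p(x))
I = -log₂(29/46) = -log₂(0.6304)
I = 0.6656 bits


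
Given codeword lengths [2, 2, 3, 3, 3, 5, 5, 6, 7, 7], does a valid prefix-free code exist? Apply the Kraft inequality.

Kraft inequality: Σ 2^(-l_i) ≤ 1 for prefix-free code
Calculating: 2^(-2) + 2^(-2) + 2^(-3) + 2^(-3) + 2^(-3) + 2^(-5) + 2^(-5) + 2^(-6) + 2^(-7) + 2^(-7)
= 0.25 + 0.25 + 0.125 + 0.125 + 0.125 + 0.03125 + 0.03125 + 0.015625 + 0.0078125 + 0.0078125
= 0.9688
Since 0.9688 ≤ 1, prefix-free code exists
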